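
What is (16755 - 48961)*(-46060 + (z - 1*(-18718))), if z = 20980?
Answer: 204894572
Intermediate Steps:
(16755 - 48961)*(-46060 + (z - 1*(-18718))) = (16755 - 48961)*(-46060 + (20980 - 1*(-18718))) = -32206*(-46060 + (20980 + 18718)) = -32206*(-46060 + 39698) = -32206*(-6362) = 204894572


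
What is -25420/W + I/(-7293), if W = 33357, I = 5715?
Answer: -125341105/81090867 ≈ -1.5457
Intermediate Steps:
-25420/W + I/(-7293) = -25420/33357 + 5715/(-7293) = -25420*1/33357 + 5715*(-1/7293) = -25420/33357 - 1905/2431 = -125341105/81090867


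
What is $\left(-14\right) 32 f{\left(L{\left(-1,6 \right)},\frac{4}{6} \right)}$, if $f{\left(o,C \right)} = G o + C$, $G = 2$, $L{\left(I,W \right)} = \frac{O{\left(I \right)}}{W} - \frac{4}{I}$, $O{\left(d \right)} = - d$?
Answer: $-4032$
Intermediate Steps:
$L{\left(I,W \right)} = - \frac{4}{I} - \frac{I}{W}$ ($L{\left(I,W \right)} = \frac{\left(-1\right) I}{W} - \frac{4}{I} = - \frac{I}{W} - \frac{4}{I} = - \frac{4}{I} - \frac{I}{W}$)
$f{\left(o,C \right)} = C + 2 o$ ($f{\left(o,C \right)} = 2 o + C = C + 2 o$)
$\left(-14\right) 32 f{\left(L{\left(-1,6 \right)},\frac{4}{6} \right)} = \left(-14\right) 32 \left(\frac{4}{6} + 2 \left(- \frac{4}{-1} - - \frac{1}{6}\right)\right) = - 448 \left(4 \cdot \frac{1}{6} + 2 \left(\left(-4\right) \left(-1\right) - \left(-1\right) \frac{1}{6}\right)\right) = - 448 \left(\frac{2}{3} + 2 \left(4 + \frac{1}{6}\right)\right) = - 448 \left(\frac{2}{3} + 2 \cdot \frac{25}{6}\right) = - 448 \left(\frac{2}{3} + \frac{25}{3}\right) = \left(-448\right) 9 = -4032$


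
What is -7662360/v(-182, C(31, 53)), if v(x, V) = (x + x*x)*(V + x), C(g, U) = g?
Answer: 3831180/2487121 ≈ 1.5404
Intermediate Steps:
v(x, V) = (V + x)*(x + x**2) (v(x, V) = (x + x**2)*(V + x) = (V + x)*(x + x**2))
-7662360/v(-182, C(31, 53)) = -7662360*(-1/(182*(31 - 182 + (-182)**2 + 31*(-182)))) = -7662360*(-1/(182*(31 - 182 + 33124 - 5642))) = -7662360/((-182*27331)) = -7662360/(-4974242) = -7662360*(-1/4974242) = 3831180/2487121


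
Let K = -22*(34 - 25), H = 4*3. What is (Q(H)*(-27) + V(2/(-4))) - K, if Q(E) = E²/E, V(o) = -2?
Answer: -128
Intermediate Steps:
H = 12
Q(E) = E
K = -198 (K = -22*9 = -198)
(Q(H)*(-27) + V(2/(-4))) - K = (12*(-27) - 2) - 1*(-198) = (-324 - 2) + 198 = -326 + 198 = -128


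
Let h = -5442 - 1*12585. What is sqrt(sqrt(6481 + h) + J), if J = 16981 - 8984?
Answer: sqrt(7997 + I*sqrt(11546)) ≈ 89.428 + 0.6008*I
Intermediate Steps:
h = -18027 (h = -5442 - 12585 = -18027)
J = 7997
sqrt(sqrt(6481 + h) + J) = sqrt(sqrt(6481 - 18027) + 7997) = sqrt(sqrt(-11546) + 7997) = sqrt(I*sqrt(11546) + 7997) = sqrt(7997 + I*sqrt(11546))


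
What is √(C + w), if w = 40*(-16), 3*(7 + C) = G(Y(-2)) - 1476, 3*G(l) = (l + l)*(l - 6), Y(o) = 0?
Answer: I*√1139 ≈ 33.749*I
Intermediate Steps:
G(l) = 2*l*(-6 + l)/3 (G(l) = ((l + l)*(l - 6))/3 = ((2*l)*(-6 + l))/3 = (2*l*(-6 + l))/3 = 2*l*(-6 + l)/3)
C = -499 (C = -7 + ((⅔)*0*(-6 + 0) - 1476)/3 = -7 + ((⅔)*0*(-6) - 1476)/3 = -7 + (0 - 1476)/3 = -7 + (⅓)*(-1476) = -7 - 492 = -499)
w = -640
√(C + w) = √(-499 - 640) = √(-1139) = I*√1139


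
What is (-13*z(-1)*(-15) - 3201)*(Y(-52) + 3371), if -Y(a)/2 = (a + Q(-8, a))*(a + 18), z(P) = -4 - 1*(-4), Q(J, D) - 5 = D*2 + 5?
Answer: 20988957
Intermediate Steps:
Q(J, D) = 10 + 2*D (Q(J, D) = 5 + (D*2 + 5) = 5 + (2*D + 5) = 5 + (5 + 2*D) = 10 + 2*D)
z(P) = 0 (z(P) = -4 + 4 = 0)
Y(a) = -2*(10 + 3*a)*(18 + a) (Y(a) = -2*(a + (10 + 2*a))*(a + 18) = -2*(10 + 3*a)*(18 + a))
(-13*z(-1)*(-15) - 3201)*(Y(-52) + 3371) = (-13*0*(-15) - 3201)*((-360 - 128*(-52) - 6*(-52)²) + 3371) = (0*(-15) - 3201)*((-360 + 6656 - 6*2704) + 3371) = (0 - 3201)*((-360 + 6656 - 16224) + 3371) = -3201*(-9928 + 3371) = -3201*(-6557) = 20988957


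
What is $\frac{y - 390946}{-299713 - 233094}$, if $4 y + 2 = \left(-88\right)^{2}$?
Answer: $\frac{778021}{1065614} \approx 0.73011$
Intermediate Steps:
$y = \frac{3871}{2}$ ($y = - \frac{1}{2} + \frac{\left(-88\right)^{2}}{4} = - \frac{1}{2} + \frac{1}{4} \cdot 7744 = - \frac{1}{2} + 1936 = \frac{3871}{2} \approx 1935.5$)
$\frac{y - 390946}{-299713 - 233094} = \frac{\frac{3871}{2} - 390946}{-299713 - 233094} = - \frac{778021}{2 \left(-532807\right)} = \left(- \frac{778021}{2}\right) \left(- \frac{1}{532807}\right) = \frac{778021}{1065614}$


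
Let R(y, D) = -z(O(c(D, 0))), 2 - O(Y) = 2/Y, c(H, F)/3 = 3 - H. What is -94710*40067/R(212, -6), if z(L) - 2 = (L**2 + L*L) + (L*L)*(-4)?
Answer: -276636952053/395 ≈ -7.0035e+8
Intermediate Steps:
c(H, F) = 9 - 3*H (c(H, F) = 3*(3 - H) = 9 - 3*H)
O(Y) = 2 - 2/Y
z(L) = 2 - 2*L**2 (z(L) = 2 + ((L**2 + L*L) + (L*L)*(-4)) = 2 + ((L**2 + L**2) + L**2*(-4)) = 2 + (2*L**2 - 4*L**2) = 2 - 2*L**2)
R(y, D) = -2 + 2*(2 - 2/(9 - 3*D))**2 (R(y, D) = -(2 - 2*(2 - 2/(9 - 3*D))**2) = -2 + 2*(2 - 2/(9 - 3*D))**2)
-94710*40067/R(212, -6) = -94710*360603*(9 + (-6)**2 - 6*(-6))/(2*(175 - 138*(-6) + 27*(-6)**2)) = -94710*360603*(9 + 36 + 36)/(2*(175 + 828 + 27*36)) = -94710*29208843/(2*(175 + 828 + 972)) = -94710/(((2/9)*(1/81)*1975)*(1/40067)) = -94710/((3950/729)*(1/40067)) = -94710/3950/29208843 = -94710*29208843/3950 = -276636952053/395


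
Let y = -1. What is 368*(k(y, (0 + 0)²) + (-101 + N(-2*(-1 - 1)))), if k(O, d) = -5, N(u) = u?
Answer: -37536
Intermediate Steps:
368*(k(y, (0 + 0)²) + (-101 + N(-2*(-1 - 1)))) = 368*(-5 + (-101 - 2*(-1 - 1))) = 368*(-5 + (-101 - 2*(-2))) = 368*(-5 + (-101 + 4)) = 368*(-5 - 97) = 368*(-102) = -37536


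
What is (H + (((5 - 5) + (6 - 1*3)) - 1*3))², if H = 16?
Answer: 256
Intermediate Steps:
(H + (((5 - 5) + (6 - 1*3)) - 1*3))² = (16 + (((5 - 5) + (6 - 1*3)) - 1*3))² = (16 + ((0 + (6 - 3)) - 3))² = (16 + ((0 + 3) - 3))² = (16 + (3 - 3))² = (16 + 0)² = 16² = 256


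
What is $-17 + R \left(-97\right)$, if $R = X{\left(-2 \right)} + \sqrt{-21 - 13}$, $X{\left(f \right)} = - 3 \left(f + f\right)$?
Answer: $-1181 - 97 i \sqrt{34} \approx -1181.0 - 565.6 i$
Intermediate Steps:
$X{\left(f \right)} = - 6 f$ ($X{\left(f \right)} = - 3 \cdot 2 f = - 6 f$)
$R = 12 + i \sqrt{34}$ ($R = \left(-6\right) \left(-2\right) + \sqrt{-21 - 13} = 12 + \sqrt{-34} = 12 + i \sqrt{34} \approx 12.0 + 5.831 i$)
$-17 + R \left(-97\right) = -17 + \left(12 + i \sqrt{34}\right) \left(-97\right) = -17 - \left(1164 + 97 i \sqrt{34}\right) = -1181 - 97 i \sqrt{34}$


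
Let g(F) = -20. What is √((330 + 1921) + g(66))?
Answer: √2231 ≈ 47.233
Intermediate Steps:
√((330 + 1921) + g(66)) = √((330 + 1921) - 20) = √(2251 - 20) = √2231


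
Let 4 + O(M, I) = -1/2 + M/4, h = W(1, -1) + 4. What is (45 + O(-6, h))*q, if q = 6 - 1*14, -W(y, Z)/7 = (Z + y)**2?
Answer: -312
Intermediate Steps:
W(y, Z) = -7*(Z + y)**2
h = 4 (h = -7*(-1 + 1)**2 + 4 = -7*0**2 + 4 = -7*0 + 4 = 0 + 4 = 4)
O(M, I) = -9/2 + M/4 (O(M, I) = -4 + (-1/2 + M/4) = -9/2 + M/4)
q = -8 (q = 6 - 14 = -8)
(45 + O(-6, h))*q = (45 + (-9/2 + (1/4)*(-6)))*(-8) = (45 + (-9/2 - 3/2))*(-8) = (45 - 6)*(-8) = 39*(-8) = -312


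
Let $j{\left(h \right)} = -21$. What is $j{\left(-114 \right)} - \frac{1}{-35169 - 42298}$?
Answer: $- \frac{1626806}{77467} \approx -21.0$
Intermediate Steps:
$j{\left(-114 \right)} - \frac{1}{-35169 - 42298} = -21 - \frac{1}{-35169 - 42298} = -21 - \frac{1}{-77467} = -21 - - \frac{1}{77467} = -21 + \frac{1}{77467} = - \frac{1626806}{77467}$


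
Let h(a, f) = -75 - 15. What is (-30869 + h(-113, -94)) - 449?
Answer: -31408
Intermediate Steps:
h(a, f) = -90
(-30869 + h(-113, -94)) - 449 = (-30869 - 90) - 449 = -30959 - 449 = -31408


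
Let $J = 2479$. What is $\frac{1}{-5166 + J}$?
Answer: $- \frac{1}{2687} \approx -0.00037216$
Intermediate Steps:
$\frac{1}{-5166 + J} = \frac{1}{-5166 + 2479} = \frac{1}{-2687} = - \frac{1}{2687}$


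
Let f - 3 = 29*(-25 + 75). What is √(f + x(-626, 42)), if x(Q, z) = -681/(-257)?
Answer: √96144214/257 ≈ 38.153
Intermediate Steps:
x(Q, z) = 681/257 (x(Q, z) = -681*(-1/257) = 681/257)
f = 1453 (f = 3 + 29*(-25 + 75) = 3 + 29*50 = 3 + 1450 = 1453)
√(f + x(-626, 42)) = √(1453 + 681/257) = √(374102/257) = √96144214/257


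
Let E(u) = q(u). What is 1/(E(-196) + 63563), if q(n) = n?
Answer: 1/63367 ≈ 1.5781e-5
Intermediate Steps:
E(u) = u
1/(E(-196) + 63563) = 1/(-196 + 63563) = 1/63367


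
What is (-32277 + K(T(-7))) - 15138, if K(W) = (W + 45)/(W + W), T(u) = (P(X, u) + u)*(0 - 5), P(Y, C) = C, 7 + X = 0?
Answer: -1327597/28 ≈ -47414.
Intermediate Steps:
X = -7 (X = -7 + 0 = -7)
T(u) = -10*u (T(u) = (u + u)*(0 - 5) = (2*u)*(-5) = -10*u)
K(W) = (45 + W)/(2*W) (K(W) = (45 + W)/((2*W)) = (45 + W)*(1/(2*W)) = (45 + W)/(2*W))
(-32277 + K(T(-7))) - 15138 = (-32277 + (45 - 10*(-7))/(2*((-10*(-7))))) - 15138 = (-32277 + (½)*(45 + 70)/70) - 15138 = (-32277 + (½)*(1/70)*115) - 15138 = (-32277 + 23/28) - 15138 = -903733/28 - 15138 = -1327597/28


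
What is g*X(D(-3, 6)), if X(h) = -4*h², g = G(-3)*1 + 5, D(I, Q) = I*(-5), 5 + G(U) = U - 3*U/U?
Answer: 5400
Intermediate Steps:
G(U) = -8 + U (G(U) = -5 + (U - 3*U/U) = -5 + (U - 1*3) = -5 + (U - 3) = -5 + (-3 + U) = -8 + U)
D(I, Q) = -5*I
g = -6 (g = (-8 - 3)*1 + 5 = -11*1 + 5 = -11 + 5 = -6)
g*X(D(-3, 6)) = -(-24)*(-5*(-3))² = -(-24)*15² = -(-24)*225 = -6*(-900) = 5400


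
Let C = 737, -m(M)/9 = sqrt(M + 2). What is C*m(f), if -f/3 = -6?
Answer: -13266*sqrt(5) ≈ -29664.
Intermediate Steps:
f = 18 (f = -3*(-6) = 18)
m(M) = -9*sqrt(2 + M) (m(M) = -9*sqrt(M + 2) = -9*sqrt(2 + M))
C*m(f) = 737*(-9*sqrt(2 + 18)) = 737*(-18*sqrt(5)) = -13266*sqrt(5)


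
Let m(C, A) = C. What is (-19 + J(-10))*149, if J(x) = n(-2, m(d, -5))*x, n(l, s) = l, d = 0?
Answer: 149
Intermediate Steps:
J(x) = -2*x
(-19 + J(-10))*149 = (-19 - 2*(-10))*149 = (-19 + 20)*149 = 1*149 = 149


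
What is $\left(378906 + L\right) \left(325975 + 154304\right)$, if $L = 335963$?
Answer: $343336568451$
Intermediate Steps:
$\left(378906 + L\right) \left(325975 + 154304\right) = \left(378906 + 335963\right) \left(325975 + 154304\right) = 714869 \cdot 480279 = 343336568451$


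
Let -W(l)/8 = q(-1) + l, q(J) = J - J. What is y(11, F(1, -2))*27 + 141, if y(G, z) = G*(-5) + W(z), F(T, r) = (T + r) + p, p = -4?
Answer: -264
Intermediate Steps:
F(T, r) = -4 + T + r (F(T, r) = (T + r) - 4 = -4 + T + r)
q(J) = 0
W(l) = -8*l (W(l) = -8*(0 + l) = -8*l)
y(G, z) = -8*z - 5*G (y(G, z) = G*(-5) - 8*z = -5*G - 8*z = -8*z - 5*G)
y(11, F(1, -2))*27 + 141 = (-8*(-4 + 1 - 2) - 5*11)*27 + 141 = (-8*(-5) - 55)*27 + 141 = (40 - 55)*27 + 141 = -15*27 + 141 = -405 + 141 = -264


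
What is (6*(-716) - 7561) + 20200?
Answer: 8343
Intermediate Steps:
(6*(-716) - 7561) + 20200 = (-4296 - 7561) + 20200 = -11857 + 20200 = 8343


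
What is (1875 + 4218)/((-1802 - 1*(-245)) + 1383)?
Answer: -2031/58 ≈ -35.017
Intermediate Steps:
(1875 + 4218)/((-1802 - 1*(-245)) + 1383) = 6093/((-1802 + 245) + 1383) = 6093/(-1557 + 1383) = 6093/(-174) = 6093*(-1/174) = -2031/58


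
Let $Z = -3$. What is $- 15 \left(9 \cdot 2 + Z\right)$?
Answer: $-225$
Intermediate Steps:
$- 15 \left(9 \cdot 2 + Z\right) = - 15 \left(9 \cdot 2 - 3\right) = - 15 \left(18 - 3\right) = \left(-15\right) 15 = -225$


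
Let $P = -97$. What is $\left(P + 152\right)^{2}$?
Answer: $3025$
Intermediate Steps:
$\left(P + 152\right)^{2} = \left(-97 + 152\right)^{2} = 55^{2} = 3025$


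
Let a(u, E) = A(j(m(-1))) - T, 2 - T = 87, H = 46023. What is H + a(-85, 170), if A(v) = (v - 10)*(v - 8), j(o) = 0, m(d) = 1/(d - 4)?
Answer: 46188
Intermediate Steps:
m(d) = 1/(-4 + d)
T = -85 (T = 2 - 1*87 = 2 - 87 = -85)
A(v) = (-10 + v)*(-8 + v)
a(u, E) = 165 (a(u, E) = (80 + 0² - 18*0) - 1*(-85) = (80 + 0 + 0) + 85 = 80 + 85 = 165)
H + a(-85, 170) = 46023 + 165 = 46188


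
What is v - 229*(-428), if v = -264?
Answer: 97748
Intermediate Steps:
v - 229*(-428) = -264 - 229*(-428) = -264 + 98012 = 97748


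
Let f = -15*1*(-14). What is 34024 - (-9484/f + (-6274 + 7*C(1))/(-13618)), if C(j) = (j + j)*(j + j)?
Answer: 24357249043/714945 ≈ 34069.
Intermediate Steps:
C(j) = 4*j² (C(j) = (2*j)*(2*j) = 4*j²)
f = 210 (f = -15*(-14) = 210)
34024 - (-9484/f + (-6274 + 7*C(1))/(-13618)) = 34024 - (-9484/210 + (-6274 + 7*(4*1²))/(-13618)) = 34024 - (-9484*1/210 + (-6274 + 7*(4*1))*(-1/13618)) = 34024 - (-4742/105 + (-6274 + 7*4)*(-1/13618)) = 34024 - (-4742/105 + (-6274 + 28)*(-1/13618)) = 34024 - (-4742/105 - 6246*(-1/13618)) = 34024 - (-4742/105 + 3123/6809) = 34024 - 1*(-31960363/714945) = 34024 + 31960363/714945 = 24357249043/714945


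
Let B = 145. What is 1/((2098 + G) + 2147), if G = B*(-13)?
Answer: 1/2360 ≈ 0.00042373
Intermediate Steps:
G = -1885 (G = 145*(-13) = -1885)
1/((2098 + G) + 2147) = 1/((2098 - 1885) + 2147) = 1/(213 + 2147) = 1/2360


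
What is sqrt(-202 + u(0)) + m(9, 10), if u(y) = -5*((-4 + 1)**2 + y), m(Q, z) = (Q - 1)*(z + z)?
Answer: 160 + I*sqrt(247) ≈ 160.0 + 15.716*I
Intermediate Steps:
m(Q, z) = 2*z*(-1 + Q) (m(Q, z) = (-1 + Q)*(2*z) = 2*z*(-1 + Q))
u(y) = -45 - 5*y (u(y) = -5*((-3)**2 + y) = -5*(9 + y) = -45 - 5*y)
sqrt(-202 + u(0)) + m(9, 10) = sqrt(-202 + (-45 - 5*0)) + 2*10*(-1 + 9) = sqrt(-202 + (-45 + 0)) + 2*10*8 = sqrt(-202 - 45) + 160 = sqrt(-247) + 160 = I*sqrt(247) + 160 = 160 + I*sqrt(247)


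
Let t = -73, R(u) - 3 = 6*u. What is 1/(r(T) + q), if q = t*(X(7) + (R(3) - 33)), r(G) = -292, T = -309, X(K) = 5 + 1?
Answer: 1/146 ≈ 0.0068493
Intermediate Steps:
X(K) = 6
R(u) = 3 + 6*u
q = 438 (q = -73*(6 + ((3 + 6*3) - 33)) = -73*(6 + ((3 + 18) - 33)) = -73*(6 + (21 - 33)) = -73*(6 - 12) = -73*(-6) = 438)
1/(r(T) + q) = 1/(-292 + 438) = 1/146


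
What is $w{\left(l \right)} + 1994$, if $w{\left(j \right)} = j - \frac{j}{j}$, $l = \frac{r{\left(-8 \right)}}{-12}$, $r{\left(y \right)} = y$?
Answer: $\frac{5981}{3} \approx 1993.7$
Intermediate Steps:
$l = \frac{2}{3}$ ($l = - \frac{8}{-12} = \left(-8\right) \left(- \frac{1}{12}\right) = \frac{2}{3} \approx 0.66667$)
$w{\left(j \right)} = -1 + j$ ($w{\left(j \right)} = j - 1 = -1 + j$)
$w{\left(l \right)} + 1994 = \left(-1 + \frac{2}{3}\right) + 1994 = - \frac{1}{3} + 1994 = \frac{5981}{3}$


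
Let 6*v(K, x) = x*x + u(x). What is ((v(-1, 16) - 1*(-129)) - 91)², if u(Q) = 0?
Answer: 58564/9 ≈ 6507.1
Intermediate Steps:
v(K, x) = x²/6 (v(K, x) = (x*x + 0)/6 = (x² + 0)/6 = x²/6)
((v(-1, 16) - 1*(-129)) - 91)² = (((⅙)*16² - 1*(-129)) - 91)² = (((⅙)*256 + 129) - 91)² = ((128/3 + 129) - 91)² = (515/3 - 91)² = (242/3)² = 58564/9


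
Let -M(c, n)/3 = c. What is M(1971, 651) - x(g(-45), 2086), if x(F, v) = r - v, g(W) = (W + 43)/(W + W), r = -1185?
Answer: -2642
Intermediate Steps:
M(c, n) = -3*c
g(W) = (43 + W)/(2*W) (g(W) = (43 + W)/((2*W)) = (43 + W)*(1/(2*W)) = (43 + W)/(2*W))
x(F, v) = -1185 - v
M(1971, 651) - x(g(-45), 2086) = -3*1971 - (-1185 - 1*2086) = -5913 - (-1185 - 2086) = -5913 - 1*(-3271) = -5913 + 3271 = -2642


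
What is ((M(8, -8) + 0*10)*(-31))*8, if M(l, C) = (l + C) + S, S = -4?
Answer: 992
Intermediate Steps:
M(l, C) = -4 + C + l (M(l, C) = (l + C) - 4 = (C + l) - 4 = -4 + C + l)
((M(8, -8) + 0*10)*(-31))*8 = (((-4 - 8 + 8) + 0*10)*(-31))*8 = ((-4 + 0)*(-31))*8 = -4*(-31)*8 = 124*8 = 992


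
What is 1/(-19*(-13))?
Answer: 1/247 ≈ 0.0040486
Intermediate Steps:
1/(-19*(-13)) = 1/247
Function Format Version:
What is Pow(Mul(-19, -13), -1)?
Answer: Rational(1, 247) ≈ 0.0040486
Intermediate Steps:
Pow(Mul(-19, -13), -1) = Pow(247, -1) = Rational(1, 247)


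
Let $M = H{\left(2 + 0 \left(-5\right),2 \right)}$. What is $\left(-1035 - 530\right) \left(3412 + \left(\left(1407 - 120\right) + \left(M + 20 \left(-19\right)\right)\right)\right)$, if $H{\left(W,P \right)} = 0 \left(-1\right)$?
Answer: $-6759235$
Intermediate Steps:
$H{\left(W,P \right)} = 0$
$M = 0$
$\left(-1035 - 530\right) \left(3412 + \left(\left(1407 - 120\right) + \left(M + 20 \left(-19\right)\right)\right)\right) = \left(-1035 - 530\right) \left(3412 + \left(\left(1407 - 120\right) + \left(0 + 20 \left(-19\right)\right)\right)\right) = - 1565 \left(3412 + \left(\left(1407 - 120\right) + \left(0 - 380\right)\right)\right) = - 1565 \left(3412 + \left(1287 - 380\right)\right) = - 1565 \left(3412 + 907\right) = \left(-1565\right) 4319 = -6759235$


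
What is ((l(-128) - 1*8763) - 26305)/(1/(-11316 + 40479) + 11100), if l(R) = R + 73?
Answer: -1024292049/323709301 ≈ -3.1642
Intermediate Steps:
l(R) = 73 + R
((l(-128) - 1*8763) - 26305)/(1/(-11316 + 40479) + 11100) = (((73 - 128) - 1*8763) - 26305)/(1/(-11316 + 40479) + 11100) = ((-55 - 8763) - 26305)/(1/29163 + 11100) = (-8818 - 26305)/(1/29163 + 11100) = -35123/323709301/29163 = -35123*29163/323709301 = -1024292049/323709301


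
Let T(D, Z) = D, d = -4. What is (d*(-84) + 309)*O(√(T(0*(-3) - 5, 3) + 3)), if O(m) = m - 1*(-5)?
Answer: 3225 + 645*I*√2 ≈ 3225.0 + 912.17*I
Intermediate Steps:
O(m) = 5 + m (O(m) = m + 5 = 5 + m)
(d*(-84) + 309)*O(√(T(0*(-3) - 5, 3) + 3)) = (-4*(-84) + 309)*(5 + √((0*(-3) - 5) + 3)) = (336 + 309)*(5 + √((0 - 5) + 3)) = 645*(5 + √(-5 + 3)) = 645*(5 + √(-2)) = 645*(5 + I*√2) = 3225 + 645*I*√2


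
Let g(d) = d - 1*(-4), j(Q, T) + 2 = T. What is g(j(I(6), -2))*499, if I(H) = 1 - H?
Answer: 0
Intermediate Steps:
j(Q, T) = -2 + T
g(d) = 4 + d (g(d) = d + 4 = 4 + d)
g(j(I(6), -2))*499 = (4 + (-2 - 2))*499 = (4 - 4)*499 = 0*499 = 0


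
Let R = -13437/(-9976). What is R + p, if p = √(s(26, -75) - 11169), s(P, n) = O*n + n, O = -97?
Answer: 13437/9976 + 63*I ≈ 1.3469 + 63.0*I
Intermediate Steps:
s(P, n) = -96*n (s(P, n) = -97*n + n = -96*n)
p = 63*I (p = √(-96*(-75) - 11169) = √(7200 - 11169) = √(-3969) = 63*I ≈ 63.0*I)
R = 13437/9976 (R = -13437*(-1/9976) = 13437/9976 ≈ 1.3469)
R + p = 13437/9976 + 63*I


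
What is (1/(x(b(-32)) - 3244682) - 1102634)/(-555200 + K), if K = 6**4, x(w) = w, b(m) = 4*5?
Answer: 3577674639709/1797231260448 ≈ 1.9907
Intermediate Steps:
b(m) = 20
K = 1296
(1/(x(b(-32)) - 3244682) - 1102634)/(-555200 + K) = (1/(20 - 3244682) - 1102634)/(-555200 + 1296) = (1/(-3244662) - 1102634)/(-553904) = (-1/3244662 - 1102634)*(-1/553904) = -3577674639709/3244662*(-1/553904) = 3577674639709/1797231260448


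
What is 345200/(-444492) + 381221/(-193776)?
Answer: -19695096661/7177656816 ≈ -2.7439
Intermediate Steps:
345200/(-444492) + 381221/(-193776) = 345200*(-1/444492) + 381221*(-1/193776) = -86300/111123 - 381221/193776 = -19695096661/7177656816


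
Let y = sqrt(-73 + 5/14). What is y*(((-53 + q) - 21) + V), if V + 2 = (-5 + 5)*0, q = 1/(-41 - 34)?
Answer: -5701*I*sqrt(1582)/350 ≈ -647.87*I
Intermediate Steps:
q = -1/75 (q = 1/(-75) = -1/75 ≈ -0.013333)
y = 3*I*sqrt(1582)/14 (y = sqrt(-73 + 5*(1/14)) = sqrt(-73 + 5/14) = sqrt(-1017/14) = 3*I*sqrt(1582)/14 ≈ 8.5231*I)
V = -2 (V = -2 + (-5 + 5)*0 = -2 + 0*0 = -2 + 0 = -2)
y*(((-53 + q) - 21) + V) = (3*I*sqrt(1582)/14)*(((-53 - 1/75) - 21) - 2) = (3*I*sqrt(1582)/14)*((-3976/75 - 21) - 2) = (3*I*sqrt(1582)/14)*(-5551/75 - 2) = (3*I*sqrt(1582)/14)*(-5701/75) = -5701*I*sqrt(1582)/350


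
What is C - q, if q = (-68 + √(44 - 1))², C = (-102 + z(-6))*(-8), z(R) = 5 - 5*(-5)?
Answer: -4091 + 136*√43 ≈ -3199.2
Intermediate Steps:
z(R) = 30 (z(R) = 5 + 25 = 30)
C = 576 (C = (-102 + 30)*(-8) = -72*(-8) = 576)
q = (-68 + √43)² ≈ 3775.2
C - q = 576 - (68 - √43)²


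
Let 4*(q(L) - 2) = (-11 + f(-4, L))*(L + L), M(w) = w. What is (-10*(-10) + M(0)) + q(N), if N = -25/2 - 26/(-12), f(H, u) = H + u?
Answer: 2096/9 ≈ 232.89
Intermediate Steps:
N = -31/3 (N = -25*1/2 - 26*(-1/12) = -25/2 + 13/6 = -31/3 ≈ -10.333)
q(L) = 2 + L*(-15 + L)/2 (q(L) = 2 + ((-11 + (-4 + L))*(L + L))/4 = 2 + ((-15 + L)*(2*L))/4 = 2 + (2*L*(-15 + L))/4 = 2 + L*(-15 + L)/2)
(-10*(-10) + M(0)) + q(N) = (-10*(-10) + 0) + (2 + (-31/3)**2/2 - 15/2*(-31/3)) = (100 + 0) + (2 + (1/2)*(961/9) + 155/2) = 100 + (2 + 961/18 + 155/2) = 100 + 1196/9 = 2096/9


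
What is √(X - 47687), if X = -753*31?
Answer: I*√71030 ≈ 266.51*I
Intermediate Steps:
X = -23343
√(X - 47687) = √(-23343 - 47687) = √(-71030) = I*√71030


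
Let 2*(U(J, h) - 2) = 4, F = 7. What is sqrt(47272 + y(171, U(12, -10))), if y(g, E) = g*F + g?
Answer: 16*sqrt(190) ≈ 220.54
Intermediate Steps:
U(J, h) = 4 (U(J, h) = 2 + (1/2)*4 = 2 + 2 = 4)
y(g, E) = 8*g (y(g, E) = g*7 + g = 7*g + g = 8*g)
sqrt(47272 + y(171, U(12, -10))) = sqrt(47272 + 8*171) = sqrt(47272 + 1368) = sqrt(48640) = 16*sqrt(190)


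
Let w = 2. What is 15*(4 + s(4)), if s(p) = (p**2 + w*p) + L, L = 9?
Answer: 555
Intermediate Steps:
s(p) = 9 + p**2 + 2*p (s(p) = (p**2 + 2*p) + 9 = 9 + p**2 + 2*p)
15*(4 + s(4)) = 15*(4 + (9 + 4**2 + 2*4)) = 15*(4 + (9 + 16 + 8)) = 15*(4 + 33) = 15*37 = 555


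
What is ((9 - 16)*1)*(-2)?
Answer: 14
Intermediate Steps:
((9 - 16)*1)*(-2) = -7*1*(-2) = -7*(-2) = 14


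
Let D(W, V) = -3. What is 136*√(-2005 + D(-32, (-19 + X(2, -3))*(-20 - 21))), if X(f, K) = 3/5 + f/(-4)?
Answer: 272*I*√502 ≈ 6094.3*I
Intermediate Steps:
X(f, K) = ⅗ - f/4 (X(f, K) = 3*(⅕) + f*(-¼) = ⅗ - f/4)
136*√(-2005 + D(-32, (-19 + X(2, -3))*(-20 - 21))) = 136*√(-2005 - 3) = 136*√(-2008) = 136*(2*I*√502) = 272*I*√502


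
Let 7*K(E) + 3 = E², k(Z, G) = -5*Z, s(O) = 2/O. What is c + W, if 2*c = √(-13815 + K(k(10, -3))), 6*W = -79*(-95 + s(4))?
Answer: 4977/4 + 32*I*√161/7 ≈ 1244.3 + 58.005*I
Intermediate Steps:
W = 4977/4 (W = (-79*(-95 + 2/4))/6 = (-79*(-95 + 2*(¼)))/6 = (-79*(-95 + ½))/6 = (-79*(-189/2))/6 = (⅙)*(14931/2) = 4977/4 ≈ 1244.3)
K(E) = -3/7 + E²/7
c = 32*I*√161/7 (c = √(-13815 + (-3/7 + (-5*10)²/7))/2 = √(-13815 + (-3/7 + (⅐)*(-50)²))/2 = √(-13815 + (-3/7 + (⅐)*2500))/2 = √(-13815 + (-3/7 + 2500/7))/2 = √(-13815 + 2497/7)/2 = √(-94208/7)/2 = (64*I*√161/7)/2 = 32*I*√161/7 ≈ 58.005*I)
c + W = 32*I*√161/7 + 4977/4 = 4977/4 + 32*I*√161/7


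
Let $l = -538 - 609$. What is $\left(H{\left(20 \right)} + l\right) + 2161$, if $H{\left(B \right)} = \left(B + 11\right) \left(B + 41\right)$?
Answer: $2905$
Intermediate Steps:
$l = -1147$
$H{\left(B \right)} = \left(11 + B\right) \left(41 + B\right)$
$\left(H{\left(20 \right)} + l\right) + 2161 = \left(\left(451 + 20^{2} + 52 \cdot 20\right) - 1147\right) + 2161 = \left(\left(451 + 400 + 1040\right) - 1147\right) + 2161 = \left(1891 - 1147\right) + 2161 = 744 + 2161 = 2905$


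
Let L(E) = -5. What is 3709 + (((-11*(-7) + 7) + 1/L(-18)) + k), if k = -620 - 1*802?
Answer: 11854/5 ≈ 2370.8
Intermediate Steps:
k = -1422 (k = -620 - 802 = -1422)
3709 + (((-11*(-7) + 7) + 1/L(-18)) + k) = 3709 + (((-11*(-7) + 7) + 1/(-5)) - 1422) = 3709 + (((77 + 7) - ⅕) - 1422) = 3709 + ((84 - ⅕) - 1422) = 3709 + (419/5 - 1422) = 3709 - 6691/5 = 11854/5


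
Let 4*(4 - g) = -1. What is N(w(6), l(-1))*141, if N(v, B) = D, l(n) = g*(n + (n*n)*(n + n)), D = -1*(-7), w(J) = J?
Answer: 987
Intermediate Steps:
g = 17/4 (g = 4 - ¼*(-1) = 4 + ¼ = 17/4 ≈ 4.2500)
D = 7
l(n) = 17*n³/2 + 17*n/4 (l(n) = 17*(n + (n*n)*(n + n))/4 = 17*(n + n²*(2*n))/4 = 17*(n + 2*n³)/4 = 17*n³/2 + 17*n/4)
N(v, B) = 7
N(w(6), l(-1))*141 = 7*141 = 987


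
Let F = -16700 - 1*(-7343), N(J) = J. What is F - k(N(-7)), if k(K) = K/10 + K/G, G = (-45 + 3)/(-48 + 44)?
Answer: -280669/30 ≈ -9355.6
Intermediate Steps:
F = -9357 (F = -16700 + 7343 = -9357)
G = 21/2 (G = -42/(-4) = -42*(-1/4) = 21/2 ≈ 10.500)
k(K) = 41*K/210 (k(K) = K/10 + K/(21/2) = K*(1/10) + K*(2/21) = K/10 + 2*K/21 = 41*K/210)
F - k(N(-7)) = -9357 - 41*(-7)/210 = -9357 - 1*(-41/30) = -9357 + 41/30 = -280669/30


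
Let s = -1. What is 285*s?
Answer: -285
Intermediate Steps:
285*s = 285*(-1) = -285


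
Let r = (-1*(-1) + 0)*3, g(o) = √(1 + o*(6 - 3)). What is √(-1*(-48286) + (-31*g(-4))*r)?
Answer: √(48286 - 93*I*√11) ≈ 219.74 - 0.7018*I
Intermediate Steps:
g(o) = √(1 + 3*o) (g(o) = √(1 + o*3) = √(1 + 3*o))
r = 3 (r = (1 + 0)*3 = 1*3 = 3)
√(-1*(-48286) + (-31*g(-4))*r) = √(-1*(-48286) - 31*√(1 + 3*(-4))*3) = √(48286 - 31*√(1 - 12)*3) = √(48286 - 31*I*√11*3) = √(48286 - 93*I*√11)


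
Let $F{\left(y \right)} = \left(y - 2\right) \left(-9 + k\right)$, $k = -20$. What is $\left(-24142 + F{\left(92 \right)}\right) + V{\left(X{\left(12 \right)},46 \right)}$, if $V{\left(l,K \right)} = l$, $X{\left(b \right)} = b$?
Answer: $-26740$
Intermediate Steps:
$F{\left(y \right)} = 58 - 29 y$ ($F{\left(y \right)} = \left(y - 2\right) \left(-9 - 20\right) = \left(-2 + y\right) \left(-29\right) = 58 - 29 y$)
$\left(-24142 + F{\left(92 \right)}\right) + V{\left(X{\left(12 \right)},46 \right)} = \left(-24142 + \left(58 - 2668\right)\right) + 12 = \left(-24142 - 2610\right) + 12 = -26752 + 12 = -26740$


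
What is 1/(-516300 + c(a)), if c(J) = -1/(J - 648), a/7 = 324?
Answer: -1620/836406001 ≈ -1.9369e-6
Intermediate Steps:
a = 2268 (a = 7*324 = 2268)
c(J) = -1/(-648 + J)
1/(-516300 + c(a)) = 1/(-516300 - 1/(-648 + 2268)) = 1/(-516300 - 1/1620) = 1/(-836406001/1620) = -1620/836406001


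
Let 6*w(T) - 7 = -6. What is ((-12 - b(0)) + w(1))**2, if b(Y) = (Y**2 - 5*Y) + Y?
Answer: 5041/36 ≈ 140.03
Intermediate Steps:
w(T) = 1/6 (w(T) = 7/6 + (1/6)*(-6) = 7/6 - 1 = 1/6)
b(Y) = Y**2 - 4*Y
((-12 - b(0)) + w(1))**2 = ((-12 - 0*(-4 + 0)) + 1/6)**2 = ((-12 - 0*(-4)) + 1/6)**2 = ((-12 - 1*0) + 1/6)**2 = ((-12 + 0) + 1/6)**2 = (-12 + 1/6)**2 = (-71/6)**2 = 5041/36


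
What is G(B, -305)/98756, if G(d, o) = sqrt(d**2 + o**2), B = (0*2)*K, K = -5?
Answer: 305/98756 ≈ 0.0030884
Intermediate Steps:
B = 0 (B = (0*2)*(-5) = 0*(-5) = 0)
G(B, -305)/98756 = sqrt(0**2 + (-305)**2)/98756 = sqrt(0 + 93025)*(1/98756) = sqrt(93025)*(1/98756) = 305*(1/98756) = 305/98756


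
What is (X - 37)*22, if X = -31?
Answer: -1496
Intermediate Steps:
(X - 37)*22 = (-31 - 37)*22 = -68*22 = -1496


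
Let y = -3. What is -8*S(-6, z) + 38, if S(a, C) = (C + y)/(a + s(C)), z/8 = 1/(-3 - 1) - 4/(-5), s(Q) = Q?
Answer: 45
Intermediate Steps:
z = 22/5 (z = 8*(1/(-3 - 1) - 4/(-5)) = 8*(1/(-4) - 4*(-1/5)) = 8*(1*(-1/4) + 4/5) = 8*(-1/4 + 4/5) = 8*(11/20) = 22/5 ≈ 4.4000)
S(a, C) = (-3 + C)/(C + a) (S(a, C) = (C - 3)/(a + C) = (-3 + C)/(C + a))
-8*S(-6, z) + 38 = -8*(-3 + 22/5)/(22/5 - 6) + 38 = -8*7/((-8/5)*5) + 38 = -(-5)*7/5 + 38 = -8*(-7/8) + 38 = 7 + 38 = 45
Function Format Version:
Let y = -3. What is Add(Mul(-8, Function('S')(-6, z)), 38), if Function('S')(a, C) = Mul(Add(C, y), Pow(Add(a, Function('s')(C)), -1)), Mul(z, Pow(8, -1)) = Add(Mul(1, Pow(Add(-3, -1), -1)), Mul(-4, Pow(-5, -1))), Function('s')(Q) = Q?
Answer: 45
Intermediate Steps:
z = Rational(22, 5) (z = Mul(8, Add(Mul(1, Pow(Add(-3, -1), -1)), Mul(-4, Pow(-5, -1)))) = Mul(8, Add(Mul(1, Pow(-4, -1)), Mul(-4, Rational(-1, 5)))) = Mul(8, Add(Mul(1, Rational(-1, 4)), Rational(4, 5))) = Mul(8, Add(Rational(-1, 4), Rational(4, 5))) = Mul(8, Rational(11, 20)) = Rational(22, 5) ≈ 4.4000)
Function('S')(a, C) = Mul(Pow(Add(C, a), -1), Add(-3, C)) (Function('S')(a, C) = Mul(Add(C, -3), Pow(Add(a, C), -1)) = Mul(Add(-3, C), Pow(Add(C, a), -1)) = Mul(Pow(Add(C, a), -1), Add(-3, C)))
Add(Mul(-8, Function('S')(-6, z)), 38) = Add(Mul(-8, Mul(Pow(Add(Rational(22, 5), -6), -1), Add(-3, Rational(22, 5)))), 38) = Add(Mul(-8, Mul(Pow(Rational(-8, 5), -1), Rational(7, 5))), 38) = Add(Mul(-8, Mul(Rational(-5, 8), Rational(7, 5))), 38) = Add(Mul(-8, Rational(-7, 8)), 38) = Add(7, 38) = 45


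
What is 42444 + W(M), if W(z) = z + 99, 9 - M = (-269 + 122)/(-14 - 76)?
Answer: 1276511/30 ≈ 42550.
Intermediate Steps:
M = 221/30 (M = 9 - (-269 + 122)/(-14 - 76) = 9 - (-147)/(-90) = 9 - (-147)*(-1)/90 = 9 - 1*49/30 = 9 - 49/30 = 221/30 ≈ 7.3667)
W(z) = 99 + z
42444 + W(M) = 42444 + (99 + 221/30) = 42444 + 3191/30 = 1276511/30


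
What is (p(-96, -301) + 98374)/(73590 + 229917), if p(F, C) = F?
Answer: 98278/303507 ≈ 0.32381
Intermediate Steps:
(p(-96, -301) + 98374)/(73590 + 229917) = (-96 + 98374)/(73590 + 229917) = 98278/303507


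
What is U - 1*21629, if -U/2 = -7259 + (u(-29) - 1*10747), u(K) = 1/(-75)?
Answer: 1078727/75 ≈ 14383.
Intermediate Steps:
u(K) = -1/75
U = 2700902/75 (U = -2*(-7259 + (-1/75 - 1*10747)) = -2*(-7259 + (-1/75 - 10747)) = -2*(-7259 - 806026/75) = -2*(-1350451/75) = 2700902/75 ≈ 36012.)
U - 1*21629 = 2700902/75 - 1*21629 = 2700902/75 - 21629 = 1078727/75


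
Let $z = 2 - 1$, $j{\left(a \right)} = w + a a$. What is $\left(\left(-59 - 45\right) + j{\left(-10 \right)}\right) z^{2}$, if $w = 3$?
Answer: $-1$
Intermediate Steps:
$j{\left(a \right)} = 3 + a^{2}$ ($j{\left(a \right)} = 3 + a a = 3 + a^{2}$)
$z = 1$
$\left(\left(-59 - 45\right) + j{\left(-10 \right)}\right) z^{2} = \left(\left(-59 - 45\right) + \left(3 + \left(-10\right)^{2}\right)\right) 1^{2} = \left(\left(-59 - 45\right) + \left(3 + 100\right)\right) 1 = \left(-104 + 103\right) 1 = \left(-1\right) 1 = -1$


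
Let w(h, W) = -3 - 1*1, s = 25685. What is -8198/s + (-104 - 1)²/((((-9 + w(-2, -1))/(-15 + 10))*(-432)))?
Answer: -162436177/16027440 ≈ -10.135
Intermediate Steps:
w(h, W) = -4 (w(h, W) = -3 - 1 = -4)
-8198/s + (-104 - 1)²/((((-9 + w(-2, -1))/(-15 + 10))*(-432))) = -8198/25685 + (-104 - 1)²/((((-9 - 4)/(-15 + 10))*(-432))) = -8198*1/25685 + (-105)²/((-13/(-5)*(-432))) = -8198/25685 + 11025/((-13*(-⅕)*(-432))) = -8198/25685 + 11025/(((13/5)*(-432))) = -8198/25685 + 11025/(-5616/5) = -8198/25685 + 11025*(-5/5616) = -8198/25685 - 6125/624 = -162436177/16027440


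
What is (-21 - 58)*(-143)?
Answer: 11297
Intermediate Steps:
(-21 - 58)*(-143) = -79*(-143) = 11297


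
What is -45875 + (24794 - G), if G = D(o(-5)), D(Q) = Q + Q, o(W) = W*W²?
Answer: -20831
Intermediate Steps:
o(W) = W³
D(Q) = 2*Q
G = -250 (G = 2*(-5)³ = 2*(-125) = -250)
-45875 + (24794 - G) = -45875 + (24794 - 1*(-250)) = -45875 + (24794 + 250) = -45875 + 25044 = -20831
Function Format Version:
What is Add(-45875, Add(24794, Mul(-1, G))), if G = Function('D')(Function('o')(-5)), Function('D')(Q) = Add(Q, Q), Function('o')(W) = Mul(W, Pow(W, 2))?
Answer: -20831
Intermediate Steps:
Function('o')(W) = Pow(W, 3)
Function('D')(Q) = Mul(2, Q)
G = -250 (G = Mul(2, Pow(-5, 3)) = Mul(2, -125) = -250)
Add(-45875, Add(24794, Mul(-1, G))) = Add(-45875, Add(24794, Mul(-1, -250))) = Add(-45875, Add(24794, 250)) = Add(-45875, 25044) = -20831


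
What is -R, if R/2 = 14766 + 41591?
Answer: -112714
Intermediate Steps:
R = 112714 (R = 2*(14766 + 41591) = 2*56357 = 112714)
-R = -1*112714 = -112714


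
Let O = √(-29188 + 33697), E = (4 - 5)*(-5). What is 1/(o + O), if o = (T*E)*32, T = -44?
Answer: -7040/49557091 - 3*√501/49557091 ≈ -0.00014341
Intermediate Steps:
E = 5 (E = -1*(-5) = 5)
O = 3*√501 (O = √4509 = 3*√501 ≈ 67.149)
o = -7040 (o = -44*5*32 = -220*32 = -7040)
1/(o + O) = 1/(-7040 + 3*√501)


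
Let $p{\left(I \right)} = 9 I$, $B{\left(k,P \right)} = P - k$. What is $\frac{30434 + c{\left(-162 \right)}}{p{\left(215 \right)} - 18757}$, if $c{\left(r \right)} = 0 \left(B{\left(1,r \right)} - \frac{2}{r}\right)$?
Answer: $- \frac{15217}{8411} \approx -1.8092$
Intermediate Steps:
$c{\left(r \right)} = 0$ ($c{\left(r \right)} = 0 \left(\left(r - 1\right) - \frac{2}{r}\right) = 0 \left(\left(-1 + r\right) - \frac{2}{r}\right) = 0 \left(-1 + r - \frac{2}{r}\right) = 0$)
$\frac{30434 + c{\left(-162 \right)}}{p{\left(215 \right)} - 18757} = \frac{30434 + 0}{9 \cdot 215 - 18757} = \frac{30434}{1935 - 18757} = \frac{30434}{-16822} = 30434 \left(- \frac{1}{16822}\right) = - \frac{15217}{8411}$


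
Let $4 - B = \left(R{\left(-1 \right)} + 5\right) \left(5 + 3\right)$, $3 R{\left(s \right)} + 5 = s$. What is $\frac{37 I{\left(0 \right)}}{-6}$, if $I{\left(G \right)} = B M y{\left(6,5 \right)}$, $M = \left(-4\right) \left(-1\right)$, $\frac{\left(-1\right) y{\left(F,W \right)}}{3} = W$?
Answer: $-7400$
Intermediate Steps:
$y{\left(F,W \right)} = - 3 W$
$R{\left(s \right)} = - \frac{5}{3} + \frac{s}{3}$
$M = 4$
$B = -20$ ($B = 4 - \left(\left(- \frac{5}{3} + \frac{1}{3} \left(-1\right)\right) + 5\right) \left(5 + 3\right) = 4 - \left(\left(- \frac{5}{3} - \frac{1}{3}\right) + 5\right) 8 = 4 - \left(-2 + 5\right) 8 = 4 - 3 \cdot 8 = 4 - 24 = -20$)
$I{\left(G \right)} = 1200$ ($I{\left(G \right)} = \left(-20\right) 4 \left(\left(-3\right) 5\right) = \left(-80\right) \left(-15\right) = 1200$)
$\frac{37 I{\left(0 \right)}}{-6} = \frac{37 \cdot 1200}{-6} = 44400 \left(- \frac{1}{6}\right) = -7400$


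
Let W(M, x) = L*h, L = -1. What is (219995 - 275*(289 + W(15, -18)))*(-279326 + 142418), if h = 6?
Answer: -19464210360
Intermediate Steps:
W(M, x) = -6 (W(M, x) = -1*6 = -6)
(219995 - 275*(289 + W(15, -18)))*(-279326 + 142418) = (219995 - 275*(289 - 6))*(-279326 + 142418) = (219995 - 275*283)*(-136908) = (219995 - 77825)*(-136908) = 142170*(-136908) = -19464210360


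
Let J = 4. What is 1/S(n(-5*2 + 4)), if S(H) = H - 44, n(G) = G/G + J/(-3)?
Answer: -3/133 ≈ -0.022556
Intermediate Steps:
n(G) = -⅓ (n(G) = G/G + 4/(-3) = 1 + 4*(-⅓) = 1 - 4/3 = -⅓)
S(H) = -44 + H
1/S(n(-5*2 + 4)) = 1/(-44 - ⅓) = 1/(-133/3) = -3/133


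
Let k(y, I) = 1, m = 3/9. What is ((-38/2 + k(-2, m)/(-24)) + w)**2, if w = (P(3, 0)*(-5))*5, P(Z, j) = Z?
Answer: 5094049/576 ≈ 8843.8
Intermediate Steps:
m = 1/3 (m = 3*(1/9) = 1/3 ≈ 0.33333)
w = -75 (w = (3*(-5))*5 = -15*5 = -75)
((-38/2 + k(-2, m)/(-24)) + w)**2 = ((-38/2 + 1/(-24)) - 75)**2 = ((-38*1/2 + 1*(-1/24)) - 75)**2 = ((-19 - 1/24) - 75)**2 = (-457/24 - 75)**2 = (-2257/24)**2 = 5094049/576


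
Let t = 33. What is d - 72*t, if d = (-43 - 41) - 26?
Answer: -2486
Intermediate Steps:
d = -110 (d = -84 - 26 = -110)
d - 72*t = -110 - 72*33 = -110 - 2376 = -2486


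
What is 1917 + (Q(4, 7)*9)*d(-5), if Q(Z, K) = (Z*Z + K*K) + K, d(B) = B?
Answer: -1323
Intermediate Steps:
Q(Z, K) = K + K² + Z² (Q(Z, K) = (Z² + K²) + K = (K² + Z²) + K = K + K² + Z²)
1917 + (Q(4, 7)*9)*d(-5) = 1917 + ((7 + 7² + 4²)*9)*(-5) = 1917 + ((7 + 49 + 16)*9)*(-5) = 1917 + (72*9)*(-5) = 1917 + 648*(-5) = 1917 - 3240 = -1323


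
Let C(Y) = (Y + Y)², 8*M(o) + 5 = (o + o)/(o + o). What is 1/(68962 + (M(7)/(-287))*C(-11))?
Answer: 287/19792336 ≈ 1.4501e-5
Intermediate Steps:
M(o) = -½ (M(o) = -5/8 + ((o + o)/(o + o))/8 = -5/8 + ((2*o)/((2*o)))/8 = -5/8 + ((2*o)*(1/(2*o)))/8 = -5/8 + (⅛)*1 = -5/8 + ⅛ = -½)
C(Y) = 4*Y² (C(Y) = (2*Y)² = 4*Y²)
1/(68962 + (M(7)/(-287))*C(-11)) = 1/(68962 + (-½/(-287))*(4*(-11)²)) = 1/(68962 + (-½*(-1/287))*(4*121)) = 1/(68962 + (1/574)*484) = 1/(68962 + 242/287) = 1/(19792336/287) = 287/19792336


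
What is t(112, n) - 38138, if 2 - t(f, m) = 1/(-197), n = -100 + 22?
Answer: -7512791/197 ≈ -38136.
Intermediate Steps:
n = -78
t(f, m) = 395/197 (t(f, m) = 2 - 1/(-197) = 2 - 1*(-1/197) = 2 + 1/197 = 395/197)
t(112, n) - 38138 = 395/197 - 38138 = -7512791/197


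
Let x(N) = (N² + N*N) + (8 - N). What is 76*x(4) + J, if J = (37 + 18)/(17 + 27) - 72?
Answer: 10661/4 ≈ 2665.3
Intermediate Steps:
x(N) = 8 - N + 2*N² (x(N) = (N² + N²) + (8 - N) = 2*N² + (8 - N) = 8 - N + 2*N²)
J = -283/4 (J = 55/44 - 72 = 55*(1/44) - 72 = 5/4 - 72 = -283/4 ≈ -70.750)
76*x(4) + J = 76*(8 - 1*4 + 2*4²) - 283/4 = 76*(8 - 4 + 2*16) - 283/4 = 76*(8 - 4 + 32) - 283/4 = 76*36 - 283/4 = 2736 - 283/4 = 10661/4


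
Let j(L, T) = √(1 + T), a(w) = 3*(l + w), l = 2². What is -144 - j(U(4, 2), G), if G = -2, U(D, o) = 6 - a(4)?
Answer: -144 - I ≈ -144.0 - 1.0*I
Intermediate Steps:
l = 4
a(w) = 12 + 3*w (a(w) = 3*(4 + w) = 12 + 3*w)
U(D, o) = -18 (U(D, o) = 6 - (12 + 3*4) = 6 - (12 + 12) = 6 - 1*24 = 6 - 24 = -18)
-144 - j(U(4, 2), G) = -144 - √(1 - 2) = -144 - √(-1) = -144 - I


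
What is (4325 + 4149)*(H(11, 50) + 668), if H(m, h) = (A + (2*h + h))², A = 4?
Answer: 206630016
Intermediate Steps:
H(m, h) = (4 + 3*h)² (H(m, h) = (4 + (2*h + h))² = (4 + 3*h)²)
(4325 + 4149)*(H(11, 50) + 668) = (4325 + 4149)*((4 + 3*50)² + 668) = 8474*((4 + 150)² + 668) = 8474*(154² + 668) = 8474*(23716 + 668) = 8474*24384 = 206630016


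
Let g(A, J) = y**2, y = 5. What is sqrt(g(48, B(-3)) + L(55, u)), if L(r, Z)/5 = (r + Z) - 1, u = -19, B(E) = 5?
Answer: 10*sqrt(2) ≈ 14.142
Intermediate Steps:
L(r, Z) = -5 + 5*Z + 5*r (L(r, Z) = 5*((r + Z) - 1) = 5*((Z + r) - 1) = 5*(-1 + Z + r) = -5 + 5*Z + 5*r)
g(A, J) = 25 (g(A, J) = 5**2 = 25)
sqrt(g(48, B(-3)) + L(55, u)) = sqrt(25 + (-5 + 5*(-19) + 5*55)) = sqrt(25 + (-5 - 95 + 275)) = sqrt(25 + 175) = sqrt(200) = 10*sqrt(2)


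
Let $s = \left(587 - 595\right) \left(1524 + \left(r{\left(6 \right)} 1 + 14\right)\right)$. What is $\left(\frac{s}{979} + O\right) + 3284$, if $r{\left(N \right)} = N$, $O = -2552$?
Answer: $\frac{704276}{979} \approx 719.38$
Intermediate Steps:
$s = -12352$ ($s = \left(587 - 595\right) \left(1524 + \left(6 \cdot 1 + 14\right)\right) = - 8 \left(1524 + \left(6 + 14\right)\right) = - 8 \left(1524 + 20\right) = \left(-8\right) 1544 = -12352$)
$\left(\frac{s}{979} + O\right) + 3284 = \left(- \frac{12352}{979} - 2552\right) + 3284 = - \frac{2510760}{979} + 3284 = \frac{704276}{979}$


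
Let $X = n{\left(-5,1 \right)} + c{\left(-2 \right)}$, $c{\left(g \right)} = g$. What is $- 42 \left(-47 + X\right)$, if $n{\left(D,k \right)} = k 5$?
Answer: $1848$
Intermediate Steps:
$n{\left(D,k \right)} = 5 k$
$X = 3$ ($X = 5 \cdot 1 - 2 = 5 - 2 = 3$)
$- 42 \left(-47 + X\right) = - 42 \left(-47 + 3\right) = \left(-42\right) \left(-44\right) = 1848$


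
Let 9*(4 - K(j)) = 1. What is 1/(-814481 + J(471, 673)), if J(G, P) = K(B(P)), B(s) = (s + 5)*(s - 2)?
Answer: -9/7330294 ≈ -1.2278e-6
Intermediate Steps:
B(s) = (-2 + s)*(5 + s) (B(s) = (5 + s)*(-2 + s) = (-2 + s)*(5 + s))
K(j) = 35/9 (K(j) = 4 - ⅑*1 = 4 - ⅑ = 35/9)
J(G, P) = 35/9
1/(-814481 + J(471, 673)) = 1/(-814481 + 35/9) = 1/(-7330294/9) = -9/7330294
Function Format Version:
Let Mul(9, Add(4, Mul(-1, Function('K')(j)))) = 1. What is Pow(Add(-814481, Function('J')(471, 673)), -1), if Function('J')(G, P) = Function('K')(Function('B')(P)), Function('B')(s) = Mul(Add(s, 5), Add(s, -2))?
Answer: Rational(-9, 7330294) ≈ -1.2278e-6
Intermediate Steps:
Function('B')(s) = Mul(Add(-2, s), Add(5, s)) (Function('B')(s) = Mul(Add(5, s), Add(-2, s)) = Mul(Add(-2, s), Add(5, s)))
Function('K')(j) = Rational(35, 9) (Function('K')(j) = Add(4, Mul(Rational(-1, 9), 1)) = Add(4, Rational(-1, 9)) = Rational(35, 9))
Function('J')(G, P) = Rational(35, 9)
Pow(Add(-814481, Function('J')(471, 673)), -1) = Pow(Add(-814481, Rational(35, 9)), -1) = Pow(Rational(-7330294, 9), -1) = Rational(-9, 7330294)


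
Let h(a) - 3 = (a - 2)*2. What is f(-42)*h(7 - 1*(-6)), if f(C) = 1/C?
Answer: -25/42 ≈ -0.59524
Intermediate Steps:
h(a) = -1 + 2*a (h(a) = 3 + (a - 2)*2 = 3 + (-2 + a)*2 = 3 + (-4 + 2*a) = -1 + 2*a)
f(-42)*h(7 - 1*(-6)) = (-1 + 2*(7 - 1*(-6)))/(-42) = -(-1 + 2*(7 + 6))/42 = -(-1 + 2*13)/42 = -(-1 + 26)/42 = -1/42*25 = -25/42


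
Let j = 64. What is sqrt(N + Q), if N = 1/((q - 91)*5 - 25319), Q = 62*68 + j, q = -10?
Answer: sqrt(178390124466)/6456 ≈ 65.422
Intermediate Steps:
Q = 4280 (Q = 62*68 + 64 = 4216 + 64 = 4280)
N = -1/25824 (N = 1/((-10 - 91)*5 - 25319) = 1/(-101*5 - 25319) = 1/(-505 - 25319) = 1/(-25824) = -1/25824 ≈ -3.8724e-5)
sqrt(N + Q) = sqrt(-1/25824 + 4280) = sqrt(110526719/25824) = sqrt(178390124466)/6456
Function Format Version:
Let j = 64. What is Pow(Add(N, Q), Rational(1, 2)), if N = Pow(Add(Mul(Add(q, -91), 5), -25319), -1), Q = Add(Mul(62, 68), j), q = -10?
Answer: Mul(Rational(1, 6456), Pow(178390124466, Rational(1, 2))) ≈ 65.422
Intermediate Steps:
Q = 4280 (Q = Add(Mul(62, 68), 64) = Add(4216, 64) = 4280)
N = Rational(-1, 25824) (N = Pow(Add(Mul(Add(-10, -91), 5), -25319), -1) = Pow(Add(Mul(-101, 5), -25319), -1) = Pow(Add(-505, -25319), -1) = Pow(-25824, -1) = Rational(-1, 25824) ≈ -3.8724e-5)
Pow(Add(N, Q), Rational(1, 2)) = Pow(Add(Rational(-1, 25824), 4280), Rational(1, 2)) = Pow(Rational(110526719, 25824), Rational(1, 2)) = Mul(Rational(1, 6456), Pow(178390124466, Rational(1, 2)))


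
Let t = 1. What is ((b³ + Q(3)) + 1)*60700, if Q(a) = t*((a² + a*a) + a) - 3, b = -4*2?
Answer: -29925100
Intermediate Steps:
b = -8
Q(a) = -3 + a + 2*a² (Q(a) = 1*((a² + a*a) + a) - 3 = 1*((a² + a²) + a) - 3 = 1*(2*a² + a) - 3 = 1*(a + 2*a²) - 3 = (a + 2*a²) - 3 = -3 + a + 2*a²)
((b³ + Q(3)) + 1)*60700 = (((-8)³ + (-3 + 3 + 2*3²)) + 1)*60700 = ((-512 + (-3 + 3 + 2*9)) + 1)*60700 = ((-512 + (-3 + 3 + 18)) + 1)*60700 = ((-512 + 18) + 1)*60700 = (-494 + 1)*60700 = -493*60700 = -29925100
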